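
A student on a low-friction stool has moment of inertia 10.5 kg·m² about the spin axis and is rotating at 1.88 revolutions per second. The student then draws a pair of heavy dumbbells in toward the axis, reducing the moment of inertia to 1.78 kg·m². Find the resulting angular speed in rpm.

ω₂ ≈ 665 rpm

With no external torque about the axis, L is conserved: I₁ω₁ = I₂ω₂.
ω₂ = I₁ω₁ / I₂ = (10.50)(1.88 rev/s) / (1.780) = 11.09 rev/s = 665.4 rpm.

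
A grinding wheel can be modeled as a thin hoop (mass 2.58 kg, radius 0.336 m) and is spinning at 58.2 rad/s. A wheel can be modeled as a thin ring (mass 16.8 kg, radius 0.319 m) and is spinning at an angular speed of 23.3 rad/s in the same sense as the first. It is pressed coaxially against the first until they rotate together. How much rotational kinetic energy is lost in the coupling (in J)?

ΔKE lost ≈ 152 J

The coupling torques are internal; angular momentum about the shared axis is conserved.
Moments of inertia: I_A = (2.58)(0.336)² = 0.2913 kg·m²; I_B = (16.8)(0.319)² = 1.710 kg·m².
Taking A's sense as positive: L = (0.2913)(58.2) + (1.710)(23.3) = 56.79 kg·m²·rad/s.
Combined I = 0.2913 + 1.710 = 2.001 kg·m².
ω_f = L / I = 56.79 / 2.001 = 28.38 rad/s.
KE_i = ½ΣIω² = 957.4 J; KE_f = ½(2.001)(28.38)² = 805.8 J.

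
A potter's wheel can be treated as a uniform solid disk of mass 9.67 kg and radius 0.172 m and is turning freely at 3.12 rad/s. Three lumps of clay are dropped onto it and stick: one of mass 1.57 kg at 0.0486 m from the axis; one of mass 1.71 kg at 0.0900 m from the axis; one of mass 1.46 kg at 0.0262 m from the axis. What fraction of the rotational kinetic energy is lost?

The added mass arrives with no angular momentum about the axis, and any external torque about the axis is negligible, so the system's angular momentum is conserved.
I_p = ½(9.67)(0.172)² = 0.1430 kg·m².
Added inertia Σmr² = (1.57)(0.0486)² + (1.71)(0.0900)² + (1.46)(0.0262)² = 0.01856 kg·m²; I_f = 0.1430 + 0.01856 = 0.1616 kg·m².
ω_f = I_p ω_i / I_f = (0.1430)(3.12) / 0.1616 = 2.762 rad/s.
KE_i = ½(0.1430)(3.120 rad/s)² = 0.6962 J; KE_f = ½(0.1616)(2.762)² = 0.6162 J.
Fraction lost = 0.1149.

fraction ≈ 0.115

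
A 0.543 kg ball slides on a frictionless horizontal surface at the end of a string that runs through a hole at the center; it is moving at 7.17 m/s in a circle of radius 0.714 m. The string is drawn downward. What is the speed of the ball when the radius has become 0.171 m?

Central (radial) force ⇒ zero torque about the center ⇒ m v r is constant.
v₂ = v₁ r₁ / r₂ = (7.17)(0.714) / (0.171) = 29.94 m/s.

v₂ ≈ 29.9 m/s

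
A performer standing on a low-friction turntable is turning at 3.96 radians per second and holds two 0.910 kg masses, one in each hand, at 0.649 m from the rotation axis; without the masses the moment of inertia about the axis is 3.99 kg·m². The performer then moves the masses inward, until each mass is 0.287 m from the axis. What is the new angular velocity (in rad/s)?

ω₂ ≈ 4.55 rad/s

No external torque acts about the spin axis, so angular momentum is conserved.
I₁ = 3.99 + 2(0.910)(0.649)² = 4.757 kg·m²; I₂ = 3.99 + 2(0.910)(0.287)² = 4.140 kg·m².
ω₂ = I₁ω₁ / I₂ = (4.757)(3.96 rad/s) / (4.140) = 4.550 rad/s.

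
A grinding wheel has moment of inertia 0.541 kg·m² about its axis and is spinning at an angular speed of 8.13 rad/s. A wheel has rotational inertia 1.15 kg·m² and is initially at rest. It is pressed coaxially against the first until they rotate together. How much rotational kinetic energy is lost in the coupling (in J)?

ΔKE lost ≈ 12.2 J

The coupling torques are internal; angular momentum about the shared axis is conserved.
Taking A's sense as positive: L = (0.5410)(8.13) = 4.398 kg·m²·rad/s.
Combined I = 0.5410 + 1.150 = 1.691 kg·m².
ω_f = L / I = 4.398 / 1.691 = 2.601 rad/s.
KE_i = ½ΣIω² = 17.88 J; KE_f = ½(1.691)(2.601)² = 5.720 J.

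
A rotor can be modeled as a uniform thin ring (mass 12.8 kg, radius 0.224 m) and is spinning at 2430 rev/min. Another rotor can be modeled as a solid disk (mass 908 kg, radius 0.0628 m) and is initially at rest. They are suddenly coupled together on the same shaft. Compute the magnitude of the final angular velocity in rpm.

The coupling torques are internal; angular momentum about the shared axis is conserved.
Moments of inertia: I_A = (12.8)(0.224)² = 0.6423 kg·m²; I_B = ½(908)(0.0628)² = 1.791 kg·m².
Taking A's sense as positive: L = (0.6423)(2430) = 1561 kg·m²·rpm.
Combined I = 0.6423 + 1.791 = 2.433 kg·m².
ω_f = L / I = 1561 / 2.433 = 641.5 rpm.

|ω_f| ≈ 642 rpm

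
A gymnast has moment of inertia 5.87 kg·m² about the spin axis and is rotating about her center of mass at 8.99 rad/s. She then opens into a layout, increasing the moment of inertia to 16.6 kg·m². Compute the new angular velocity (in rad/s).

No external torque acts about the spin axis, so angular momentum is conserved.
ω₂ = I₁ω₁ / I₂ = (5.870)(8.99 rad/s) / (16.60) = 3.179 rad/s.

ω₂ ≈ 3.18 rad/s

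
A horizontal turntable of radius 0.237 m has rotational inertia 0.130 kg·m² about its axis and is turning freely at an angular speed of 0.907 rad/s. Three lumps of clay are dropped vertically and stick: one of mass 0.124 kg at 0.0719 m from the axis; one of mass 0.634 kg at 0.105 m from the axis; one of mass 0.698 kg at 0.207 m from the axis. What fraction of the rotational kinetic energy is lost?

fraction ≈ 0.224

The added mass arrives with no angular momentum about the axis, and any external torque about the axis is negligible, so the system's angular momentum is conserved.
Added inertia Σmr² = (0.124)(0.0719)² + (0.634)(0.105)² + (0.698)(0.207)² = 0.03754 kg·m²; I_f = 0.1300 + 0.03754 = 0.1675 kg·m².
ω_f = I_p ω_i / I_f = (0.1300)(0.907) / 0.1675 = 0.7038 rad/s.
KE_i = ½(0.1300)(0.9070 rad/s)² = 0.05347 J; KE_f = ½(0.1675)(0.7038)² = 0.04149 J.
Fraction lost = 0.2241.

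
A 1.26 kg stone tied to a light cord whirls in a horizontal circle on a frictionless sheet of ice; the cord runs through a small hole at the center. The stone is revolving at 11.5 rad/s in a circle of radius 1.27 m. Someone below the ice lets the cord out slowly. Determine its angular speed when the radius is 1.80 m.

No torque about the axis ⇒ m r₁² ω₁ = m r₂² ω₂.
ω₂ = ω₁ (r₁/r₂)² = (11.5)(1.27/1.80)² = 5.725 rad/s.

ω₂ ≈ 5.72 rad/s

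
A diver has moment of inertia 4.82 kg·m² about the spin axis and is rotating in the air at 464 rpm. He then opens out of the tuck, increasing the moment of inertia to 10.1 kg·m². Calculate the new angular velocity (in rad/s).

Angular momentum about the spin axis is conserved since the torque about it is zero.
ω₂ = I₁ω₁ / I₂ = (4.820)(464 rpm) / (10.10) = 221.4 rpm = 23.19 rad/s.

ω₂ ≈ 23.2 rad/s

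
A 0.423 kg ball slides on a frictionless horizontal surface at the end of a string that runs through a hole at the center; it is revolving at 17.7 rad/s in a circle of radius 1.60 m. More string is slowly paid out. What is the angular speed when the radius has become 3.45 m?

No torque about the axis ⇒ m r₁² ω₁ = m r₂² ω₂.
ω₂ = ω₁ (r₁/r₂)² = (17.7)(1.60/3.45)² = 3.807 rad/s.

ω₂ ≈ 3.81 rad/s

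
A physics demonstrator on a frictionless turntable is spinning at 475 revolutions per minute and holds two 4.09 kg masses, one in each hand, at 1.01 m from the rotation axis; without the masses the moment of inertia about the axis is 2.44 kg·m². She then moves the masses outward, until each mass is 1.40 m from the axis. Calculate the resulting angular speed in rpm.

ω₂ ≈ 277 rpm

No external torque acts about the spin axis, so angular momentum is conserved.
I₁ = 2.44 + 2(4.09)(1.01)² = 10.78 kg·m²; I₂ = 2.44 + 2(4.09)(1.40)² = 18.47 kg·m².
ω₂ = I₁ω₁ / I₂ = (10.78)(475 rpm) / (18.47) = 277.3 rpm.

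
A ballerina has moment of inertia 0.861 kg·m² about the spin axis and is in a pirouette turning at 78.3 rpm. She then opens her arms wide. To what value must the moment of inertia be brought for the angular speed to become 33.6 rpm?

I₂ ≈ 2.01 kg·m²

Angular momentum about the spin axis is conserved since the torque about it is zero.
I₂ = I₁ω₁ / ω₂ = (0.861)(78.3) / (33.6) = 2.006 kg·m².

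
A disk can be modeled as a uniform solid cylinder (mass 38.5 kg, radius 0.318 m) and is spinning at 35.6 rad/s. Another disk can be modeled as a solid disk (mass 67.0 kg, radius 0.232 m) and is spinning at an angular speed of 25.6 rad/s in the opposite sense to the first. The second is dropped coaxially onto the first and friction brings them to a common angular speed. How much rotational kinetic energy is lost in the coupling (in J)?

No external torque acts about the common axis, so total angular momentum is conserved.
Moments of inertia: I_A = ½(38.5)(0.318)² = 1.947 kg·m²; I_B = ½(67.0)(0.232)² = 1.803 kg·m².
Taking A's sense as positive: L = (1.947)(35.6) − (1.803)(25.6) = 23.14 kg·m²·rad/s.
Combined I = 1.947 + 1.803 = 3.750 kg·m².
ω_f = L / I = 23.14 / 3.750 = 6.171 rad/s.
KE_i = ½ΣIω² = 1824 J; KE_f = ½(3.750)(6.171)² = 71.40 J.

ΔKE lost ≈ 1750 J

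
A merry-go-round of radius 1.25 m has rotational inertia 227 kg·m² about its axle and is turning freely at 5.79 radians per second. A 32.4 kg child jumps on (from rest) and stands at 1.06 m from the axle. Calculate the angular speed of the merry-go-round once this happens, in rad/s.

No external torque acts about the axle; L_before = L_after.
Added inertia Σmr² = (32.4)(1.06)² = 36.40 kg·m²; I_f = 227.0 + 36.40 = 263.4 kg·m².
ω_f = I_p ω_i / I_f = (227.0)(5.79) / 263.4 = 4.990 rad/s.

ω_f ≈ 4.99 rad/s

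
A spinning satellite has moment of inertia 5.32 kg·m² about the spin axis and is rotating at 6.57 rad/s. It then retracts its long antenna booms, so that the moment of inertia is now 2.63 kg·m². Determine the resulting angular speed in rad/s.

With no external torque about the axis, L is conserved: I₁ω₁ = I₂ω₂.
ω₂ = I₁ω₁ / I₂ = (5.320)(6.57 rad/s) / (2.630) = 13.29 rad/s.

ω₂ ≈ 13.3 rad/s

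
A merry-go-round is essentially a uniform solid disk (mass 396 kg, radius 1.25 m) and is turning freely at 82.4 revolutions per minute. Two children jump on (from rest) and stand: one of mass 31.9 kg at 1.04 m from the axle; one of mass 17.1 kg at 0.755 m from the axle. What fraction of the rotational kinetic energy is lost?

fraction ≈ 0.125

No external torque acts about the axle; L_before = L_after.
I_p = ½(396)(1.25)² = 309.4 kg·m².
Added inertia Σmr² = (31.9)(1.04)² + (17.1)(0.755)² = 44.25 kg·m²; I_f = 309.4 + 44.25 = 353.6 kg·m².
ω_f = I_p ω_i / I_f = (309.4)(82.4) / 353.6 = 72.09 rpm.
KE_i = ½(309.4)(8.629 rad/s)² = 11520 J; KE_f = ½(353.6)(7.549)² = 10080 J.
Fraction lost = 0.1251.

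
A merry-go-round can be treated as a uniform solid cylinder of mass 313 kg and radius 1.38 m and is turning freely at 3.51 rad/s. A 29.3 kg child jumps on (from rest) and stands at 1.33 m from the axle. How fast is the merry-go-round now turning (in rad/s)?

The added mass arrives with no angular momentum about the axle, and any external torque about the axle is negligible, so the system's angular momentum is conserved.
I_p = ½(313)(1.38)² = 298.0 kg·m².
Added inertia Σmr² = (29.3)(1.33)² = 51.83 kg·m²; I_f = 298.0 + 51.83 = 349.9 kg·m².
ω_f = I_p ω_i / I_f = (298.0)(3.51) / 349.9 = 2.990 rad/s.

ω_f ≈ 2.99 rad/s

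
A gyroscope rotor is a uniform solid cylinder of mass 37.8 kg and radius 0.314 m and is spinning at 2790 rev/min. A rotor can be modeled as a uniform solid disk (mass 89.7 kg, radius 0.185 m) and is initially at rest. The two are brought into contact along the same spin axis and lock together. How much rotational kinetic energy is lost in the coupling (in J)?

ΔKE lost ≈ 35900 J

No external torque acts about the common axis, so total angular momentum is conserved.
Moments of inertia: I_A = ½(37.8)(0.314)² = 1.863 kg·m²; I_B = ½(89.7)(0.185)² = 1.535 kg·m².
Taking A's sense as positive: L = (1.863)(2790) = 5199 kg·m²·rpm.
Combined I = 1.863 + 1.535 = 3.398 kg·m².
ω_f = L / I = 5199 / 3.398 = 1530 rpm.
KE_i = ½ΣIω² = 79530 J; KE_f = ½(3.398)(160.2)² = 43610 J.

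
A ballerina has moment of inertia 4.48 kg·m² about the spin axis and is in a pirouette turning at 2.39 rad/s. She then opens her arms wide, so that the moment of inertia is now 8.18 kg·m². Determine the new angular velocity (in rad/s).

No external torque acts about the spin axis, so angular momentum is conserved.
ω₂ = I₁ω₁ / I₂ = (4.480)(2.39 rad/s) / (8.180) = 1.309 rad/s.

ω₂ ≈ 1.31 rad/s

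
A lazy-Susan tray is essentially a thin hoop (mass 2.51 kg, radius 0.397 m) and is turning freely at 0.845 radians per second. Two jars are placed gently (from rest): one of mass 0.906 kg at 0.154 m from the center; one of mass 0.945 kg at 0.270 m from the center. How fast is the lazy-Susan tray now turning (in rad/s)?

The added mass arrives with no angular momentum about the center, and any external torque about the center is negligible, so the system's angular momentum is conserved.
I_p = (2.51)(0.397)² = 0.3956 kg·m².
Added inertia Σmr² = (0.906)(0.154)² + (0.945)(0.270)² = 0.09038 kg·m²; I_f = 0.3956 + 0.09038 = 0.4860 kg·m².
ω_f = I_p ω_i / I_f = (0.3956)(0.845) / 0.4860 = 0.6879 rad/s.

ω_f ≈ 0.688 rad/s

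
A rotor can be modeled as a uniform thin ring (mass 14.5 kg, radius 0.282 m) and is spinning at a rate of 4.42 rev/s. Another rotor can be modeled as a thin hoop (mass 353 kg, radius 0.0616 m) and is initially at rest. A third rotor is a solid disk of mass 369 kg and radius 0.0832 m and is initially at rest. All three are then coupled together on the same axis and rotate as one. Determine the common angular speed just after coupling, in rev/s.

|ω_f| ≈ 1.35 rev/s

No external torque acts about the common axis, so total angular momentum is conserved.
Moments of inertia: I_A = (14.5)(0.282)² = 1.153 kg·m²; I_B = (353)(0.0616)² = 1.339 kg·m²; I_C = ½(369)(0.0832)² = 1.277 kg·m².
Taking A's sense as positive: L = (1.153)(4.42) = 5.097 kg·m²·rev/s.
Combined I = 1.153 + 1.339 + 1.277 = 3.770 kg·m².
ω_f = L / I = 5.097 / 3.770 = 1.352 rev/s.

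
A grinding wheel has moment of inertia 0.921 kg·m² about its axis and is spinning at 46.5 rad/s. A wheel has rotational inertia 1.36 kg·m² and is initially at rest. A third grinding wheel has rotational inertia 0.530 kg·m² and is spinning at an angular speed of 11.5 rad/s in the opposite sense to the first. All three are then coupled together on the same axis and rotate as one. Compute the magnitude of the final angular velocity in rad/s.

|ω_f| ≈ 13.1 rad/s

The coupling torques are internal; angular momentum about the shared axis is conserved.
Taking A's sense as positive: L = (0.9210)(46.5) − (0.5300)(11.5) = 36.73 kg·m²·rad/s.
Combined I = 0.9210 + 1.360 + 0.5300 = 2.811 kg·m².
ω_f = L / I = 36.73 / 2.811 = 13.07 rad/s.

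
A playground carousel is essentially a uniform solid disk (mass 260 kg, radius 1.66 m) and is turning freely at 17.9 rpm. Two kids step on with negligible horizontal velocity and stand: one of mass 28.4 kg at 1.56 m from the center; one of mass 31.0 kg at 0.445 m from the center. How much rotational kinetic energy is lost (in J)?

No external torque acts about the center; L_before = L_after.
I_p = ½(260)(1.66)² = 358.2 kg·m².
Added inertia Σmr² = (28.4)(1.56)² + (31.0)(0.445)² = 75.25 kg·m²; I_f = 358.2 + 75.25 = 433.5 kg·m².
ω_f = I_p ω_i / I_f = (358.2)(17.9) / 433.5 = 14.79 rpm.
KE_i = ½(358.2)(1.874 rad/s)² = 629.4 J; KE_f = ½(433.5)(1.549)² = 520.1 J.

energy lost ≈ 109 J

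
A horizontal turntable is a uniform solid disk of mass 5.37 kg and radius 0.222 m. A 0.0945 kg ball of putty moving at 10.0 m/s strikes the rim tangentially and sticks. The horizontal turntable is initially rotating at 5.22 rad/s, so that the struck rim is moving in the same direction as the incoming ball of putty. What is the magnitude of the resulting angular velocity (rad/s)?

|ω_f| ≈ 6.57 rad/s

About the axle the impulsive forces during the collision are internal, so angular momentum about that axis is conserved.
I_p = ½(5.37)(0.222)² = 0.1323 kg·m². Taking the sense of the ball of putty's angular momentum as positive, L_{ball} = m v R = (0.0945)(10.0)(0.222) = 0.2098 kg·m²/s.
L_i = +I_p ω_p + m v R = +(0.1323)(5.22) + 0.2098 = 0.9005 kg·m²/s.
After sticking, I_f = I_p + m R² = 0.1323 + (0.0945)(0.222)² = 0.1370 kg·m².
ω_f = L_i / I_f = 0.9005 / 0.1370 = 6.574 rad/s.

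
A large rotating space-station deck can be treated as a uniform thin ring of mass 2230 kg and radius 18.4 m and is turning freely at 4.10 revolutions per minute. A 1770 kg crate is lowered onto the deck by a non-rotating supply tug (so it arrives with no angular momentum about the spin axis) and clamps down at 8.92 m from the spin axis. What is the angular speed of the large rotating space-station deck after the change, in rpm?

No external torque acts about the spin axis; L_before = L_after.
I_p = (2230)(18.4)² = 7.550e+05 kg·m².
Added inertia Σmr² = (1770)(8.92)² = 1.408e+05 kg·m²; I_f = 7.550e+05 + 1.408e+05 = 8.958e+05 kg·m².
ω_f = I_p ω_i / I_f = (7.550e+05)(4.10) / 8.958e+05 = 3.455 rpm.

ω_f ≈ 3.46 rpm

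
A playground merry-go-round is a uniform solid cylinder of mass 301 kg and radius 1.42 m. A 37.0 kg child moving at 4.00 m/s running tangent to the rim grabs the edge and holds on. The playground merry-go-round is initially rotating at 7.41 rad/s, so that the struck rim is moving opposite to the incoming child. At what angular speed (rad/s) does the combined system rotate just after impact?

About the axle the impulsive forces during the collision are internal, so angular momentum about that axis is conserved.
I_p = ½(301)(1.42)² = 303.5 kg·m². Taking the sense of the child's angular momentum as positive, L_{child} = m v R = (37.0)(4.00)(1.42) = 210.2 kg·m²/s.
L_i = −I_p ω_p + m v R = −(303.5)(7.41) + 210.2 = -2039 kg·m²/s.
After sticking, I_f = I_p + m R² = 303.5 + (37.0)(1.42)² = 378.1 kg·m².
ω_f = L_i / I_f = -2039 / 378.1 = -5.392 rad/s.

|ω_f| ≈ 5.39 rad/s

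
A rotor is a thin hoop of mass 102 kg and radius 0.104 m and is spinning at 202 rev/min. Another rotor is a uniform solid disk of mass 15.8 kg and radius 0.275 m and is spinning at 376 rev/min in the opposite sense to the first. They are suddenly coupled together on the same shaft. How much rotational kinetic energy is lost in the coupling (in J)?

No external torque acts about the common axis, so total angular momentum is conserved.
Moments of inertia: I_A = (102)(0.104)² = 1.103 kg·m²; I_B = ½(15.8)(0.275)² = 0.5974 kg·m².
Taking A's sense as positive: L = (1.103)(202) − (0.5974)(376) = -1.784 kg·m²·rpm.
Combined I = 1.103 + 0.5974 = 1.701 kg·m².
ω_f = L / I = -1.784 / 1.701 = -1.049 rpm.
KE_i = ½ΣIω² = 710.0 J; KE_f = ½(1.701)(0.1098)² = 0.01026 J.

ΔKE lost ≈ 710 J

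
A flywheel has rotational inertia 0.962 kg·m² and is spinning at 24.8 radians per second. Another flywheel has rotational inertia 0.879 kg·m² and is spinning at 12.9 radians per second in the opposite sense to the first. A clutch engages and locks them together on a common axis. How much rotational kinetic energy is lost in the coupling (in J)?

ΔKE lost ≈ 326 J

No external torque acts about the common axis, so total angular momentum is conserved.
Taking A's sense as positive: L = (0.9620)(24.8) − (0.8790)(12.9) = 12.52 kg·m²·rad/s.
Combined I = 0.9620 + 0.8790 = 1.841 kg·m².
ω_f = L / I = 12.52 / 1.841 = 6.800 rad/s.
KE_i = ½ΣIω² = 369.0 J; KE_f = ½(1.841)(6.800)² = 42.56 J.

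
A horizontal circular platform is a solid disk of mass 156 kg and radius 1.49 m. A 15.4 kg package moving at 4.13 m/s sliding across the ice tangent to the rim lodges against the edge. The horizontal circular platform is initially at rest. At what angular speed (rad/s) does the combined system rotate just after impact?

|ω_f| ≈ 0.457 rad/s

The axle reaction passes through the central axle and exerts no torque about it; angular momentum about the central axle is conserved through the impact.
I_p = ½(156)(1.49)² = 173.2 kg·m². Taking the sense of the package's angular momentum as positive, L_{package} = m v R = (15.4)(4.13)(1.49) = 94.77 kg·m²/s.
L_i = 0 + 94.77 = 94.77 kg·m²/s.
After sticking, I_f = I_p + m R² = 173.2 + (15.4)(1.49)² = 207.4 kg·m².
ω_f = L_i / I_f = 94.77 / 207.4 = 0.4570 rad/s.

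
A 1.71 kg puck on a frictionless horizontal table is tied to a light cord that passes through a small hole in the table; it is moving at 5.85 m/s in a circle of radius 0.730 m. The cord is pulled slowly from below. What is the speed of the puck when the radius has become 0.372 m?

Central (radial) force ⇒ zero torque about the center ⇒ m v r is constant.
v₂ = v₁ r₁ / r₂ = (5.85)(0.730) / (0.372) = 11.48 m/s.

v₂ ≈ 11.5 m/s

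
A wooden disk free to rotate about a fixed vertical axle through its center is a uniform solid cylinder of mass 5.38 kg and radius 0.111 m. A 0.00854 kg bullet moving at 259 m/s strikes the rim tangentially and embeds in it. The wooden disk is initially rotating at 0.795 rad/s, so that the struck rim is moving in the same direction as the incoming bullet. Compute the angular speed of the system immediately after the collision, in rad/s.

About the axle the impulsive forces during the collision are internal, so angular momentum about that axis is conserved.
I_p = ½(5.38)(0.111)² = 0.03314 kg·m². Taking the sense of the bullet's angular momentum as positive, L_{bullet} = m v R = (0.00854)(259)(0.111) = 0.2455 kg·m²/s.
L_i = +I_p ω_p + m v R = +(0.03314)(0.795) + 0.2455 = 0.2719 kg·m²/s.
After sticking, I_f = I_p + m R² = 0.03314 + (0.00854)(0.111)² = 0.03325 kg·m².
ω_f = L_i / I_f = 0.2719 / 0.03325 = 8.177 rad/s.

|ω_f| ≈ 8.18 rad/s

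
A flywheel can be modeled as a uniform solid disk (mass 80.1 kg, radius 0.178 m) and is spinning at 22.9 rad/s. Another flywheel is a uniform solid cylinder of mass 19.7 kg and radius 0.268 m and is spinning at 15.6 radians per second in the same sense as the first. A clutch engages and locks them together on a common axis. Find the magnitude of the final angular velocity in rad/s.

No external torque acts about the common axis, so total angular momentum is conserved.
Moments of inertia: I_A = ½(80.1)(0.178)² = 1.269 kg·m²; I_B = ½(19.7)(0.268)² = 0.7075 kg·m².
Taking A's sense as positive: L = (1.269)(22.9) + (0.7075)(15.6) = 40.10 kg·m²·rad/s.
Combined I = 1.269 + 0.7075 = 1.976 kg·m².
ω_f = L / I = 40.10 / 1.976 = 20.29 rad/s.

|ω_f| ≈ 20.3 rad/s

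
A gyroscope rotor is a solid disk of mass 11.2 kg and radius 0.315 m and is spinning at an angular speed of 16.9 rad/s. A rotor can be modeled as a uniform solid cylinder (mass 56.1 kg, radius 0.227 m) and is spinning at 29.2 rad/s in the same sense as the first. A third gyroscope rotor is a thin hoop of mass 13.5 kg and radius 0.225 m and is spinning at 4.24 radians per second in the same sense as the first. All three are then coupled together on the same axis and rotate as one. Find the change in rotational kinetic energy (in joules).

ΔKE ≈ -149 J

The coupling torques are internal; angular momentum about the shared axis is conserved.
Moments of inertia: I_A = ½(11.2)(0.315)² = 0.5557 kg·m²; I_B = ½(56.1)(0.227)² = 1.445 kg·m²; I_C = (13.5)(0.225)² = 0.6834 kg·m².
Taking A's sense as positive: L = (0.5557)(16.9) + (1.445)(29.2) + (0.6834)(4.24) = 54.49 kg·m²·rad/s.
Combined I = 0.5557 + 1.445 + 0.6834 = 2.684 kg·m².
ω_f = L / I = 54.49 / 2.684 = 20.30 rad/s.
KE_i = ½ΣIω² = 701.7 J; KE_f = ½(2.684)(20.30)² = 553.1 J.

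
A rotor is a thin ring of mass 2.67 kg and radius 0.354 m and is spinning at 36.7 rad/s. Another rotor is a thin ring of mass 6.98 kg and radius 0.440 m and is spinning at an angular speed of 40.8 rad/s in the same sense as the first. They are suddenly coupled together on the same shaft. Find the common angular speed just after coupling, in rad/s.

|ω_f| ≈ 40.0 rad/s

No external torque acts about the common axis, so total angular momentum is conserved.
Moments of inertia: I_A = (2.67)(0.354)² = 0.3346 kg·m²; I_B = (6.98)(0.440)² = 1.351 kg·m².
Taking A's sense as positive: L = (0.3346)(36.7) + (1.351)(40.8) = 67.41 kg·m²·rad/s.
Combined I = 0.3346 + 1.351 = 1.686 kg·m².
ω_f = L / I = 67.41 / 1.686 = 39.99 rad/s.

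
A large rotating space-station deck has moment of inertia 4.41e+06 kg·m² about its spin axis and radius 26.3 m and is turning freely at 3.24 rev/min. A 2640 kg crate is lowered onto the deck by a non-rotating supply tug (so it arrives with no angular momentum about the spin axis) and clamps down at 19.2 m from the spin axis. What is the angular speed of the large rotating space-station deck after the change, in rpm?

ω_f ≈ 2.65 rpm

The added mass arrives with no angular momentum about the spin axis, and any external torque about the spin axis is negligible, so the system's angular momentum is conserved.
Added inertia Σmr² = (2640)(19.2)² = 9.732e+05 kg·m²; I_f = 4.410e+06 + 9.732e+05 = 5.383e+06 kg·m².
ω_f = I_p ω_i / I_f = (4.410e+06)(3.24) / 5.383e+06 = 2.654 rpm.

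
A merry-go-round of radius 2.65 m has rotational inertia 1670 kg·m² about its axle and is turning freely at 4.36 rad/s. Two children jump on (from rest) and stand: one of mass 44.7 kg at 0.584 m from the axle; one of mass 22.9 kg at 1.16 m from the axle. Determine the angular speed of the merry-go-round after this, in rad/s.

The added mass arrives with no angular momentum about the axle, and any external torque about the axle is negligible, so the system's angular momentum is conserved.
Added inertia Σmr² = (44.7)(0.584)² + (22.9)(1.16)² = 46.06 kg·m²; I_f = 1670 + 46.06 = 1716 kg·m².
ω_f = I_p ω_i / I_f = (1670)(4.36) / 1716 = 4.243 rad/s.

ω_f ≈ 4.24 rad/s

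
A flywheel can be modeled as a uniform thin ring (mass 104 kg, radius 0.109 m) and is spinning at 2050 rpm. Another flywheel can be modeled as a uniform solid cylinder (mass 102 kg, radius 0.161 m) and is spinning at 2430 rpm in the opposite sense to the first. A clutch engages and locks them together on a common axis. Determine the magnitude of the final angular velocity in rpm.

|ω_f| ≈ 266 rpm

The coupling torques are internal; angular momentum about the shared axis is conserved.
Moments of inertia: I_A = (104)(0.109)² = 1.236 kg·m²; I_B = ½(102)(0.161)² = 1.322 kg·m².
Taking A's sense as positive: L = (1.236)(2050) − (1.322)(2430) = -679.4 kg·m²·rpm.
Combined I = 1.236 + 1.322 = 2.558 kg·m².
ω_f = L / I = -679.4 / 2.558 = -265.6 rpm.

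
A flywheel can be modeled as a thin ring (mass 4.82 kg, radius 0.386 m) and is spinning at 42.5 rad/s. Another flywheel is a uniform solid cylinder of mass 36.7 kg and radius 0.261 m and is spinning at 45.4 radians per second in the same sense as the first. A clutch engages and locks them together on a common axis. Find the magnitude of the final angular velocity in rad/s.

The coupling torques are internal; angular momentum about the shared axis is conserved.
Moments of inertia: I_A = (4.82)(0.386)² = 0.7182 kg·m²; I_B = ½(36.7)(0.261)² = 1.250 kg·m².
Taking A's sense as positive: L = (0.7182)(42.5) + (1.250)(45.4) = 87.27 kg·m²·rad/s.
Combined I = 0.7182 + 1.250 = 1.968 kg·m².
ω_f = L / I = 87.27 / 1.968 = 44.34 rad/s.

|ω_f| ≈ 44.3 rad/s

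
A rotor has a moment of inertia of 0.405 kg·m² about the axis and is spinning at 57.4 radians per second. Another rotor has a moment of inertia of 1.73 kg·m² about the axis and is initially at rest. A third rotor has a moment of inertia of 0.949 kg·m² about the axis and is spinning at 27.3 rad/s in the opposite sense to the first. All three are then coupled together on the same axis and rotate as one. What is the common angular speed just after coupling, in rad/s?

The coupling torques are internal; angular momentum about the shared axis is conserved.
Taking A's sense as positive: L = (0.4050)(57.4) − (0.9490)(27.3) = -2.661 kg·m²·rad/s.
Combined I = 0.4050 + 1.730 + 0.9490 = 3.084 kg·m².
ω_f = L / I = -2.661 / 3.084 = -0.8627 rad/s.

|ω_f| ≈ 0.863 rad/s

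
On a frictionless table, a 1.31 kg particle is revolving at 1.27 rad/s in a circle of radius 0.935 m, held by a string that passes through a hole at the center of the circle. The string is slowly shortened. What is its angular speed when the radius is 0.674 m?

ω₂ ≈ 2.44 rad/s

The constraining force is radial, so m r² ω about the center is conserved.
ω₂ = ω₁ (r₁/r₂)² = (1.27)(0.935/0.674)² = 2.444 rad/s.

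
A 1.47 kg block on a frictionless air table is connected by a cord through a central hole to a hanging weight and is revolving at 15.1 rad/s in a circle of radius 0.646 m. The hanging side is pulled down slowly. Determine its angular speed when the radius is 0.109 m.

No torque about the axis ⇒ m r₁² ω₁ = m r₂² ω₂.
ω₂ = ω₁ (r₁/r₂)² = (15.1)(0.646/0.109)² = 530.4 rad/s.

ω₂ ≈ 530 rad/s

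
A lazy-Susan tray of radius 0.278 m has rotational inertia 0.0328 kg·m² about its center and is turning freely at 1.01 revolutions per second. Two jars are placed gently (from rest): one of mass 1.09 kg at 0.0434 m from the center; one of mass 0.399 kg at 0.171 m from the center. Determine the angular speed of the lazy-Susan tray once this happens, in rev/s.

No external torque acts about the center; L_before = L_after.
Added inertia Σmr² = (1.09)(0.0434)² + (0.399)(0.171)² = 0.01372 kg·m²; I_f = 0.03280 + 0.01372 = 0.04652 kg·m².
ω_f = I_p ω_i / I_f = (0.03280)(1.01) / 0.04652 = 0.7121 rev/s.

ω_f ≈ 0.712 rev/s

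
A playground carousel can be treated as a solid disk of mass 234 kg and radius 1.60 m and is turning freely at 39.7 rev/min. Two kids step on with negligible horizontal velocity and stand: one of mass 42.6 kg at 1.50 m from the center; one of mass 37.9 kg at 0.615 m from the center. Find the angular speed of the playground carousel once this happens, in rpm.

ω_f ≈ 29.0 rpm

No external torque acts about the center; L_before = L_after.
I_p = ½(234)(1.60)² = 299.5 kg·m².
Added inertia Σmr² = (42.6)(1.50)² + (37.9)(0.615)² = 110.2 kg·m²; I_f = 299.5 + 110.2 = 409.7 kg·m².
ω_f = I_p ω_i / I_f = (299.5)(39.7) / 409.7 = 29.02 rpm.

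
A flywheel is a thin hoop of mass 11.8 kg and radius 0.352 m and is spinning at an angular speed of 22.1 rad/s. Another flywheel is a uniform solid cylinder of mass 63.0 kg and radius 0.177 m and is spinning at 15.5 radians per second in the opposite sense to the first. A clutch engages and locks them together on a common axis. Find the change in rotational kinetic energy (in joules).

No external torque acts about the common axis, so total angular momentum is conserved.
Moments of inertia: I_A = (11.8)(0.352)² = 1.462 kg·m²; I_B = ½(63.0)(0.177)² = 0.9869 kg·m².
Taking A's sense as positive: L = (1.462)(22.1) − (0.9869)(15.5) = 17.02 kg·m²·rad/s.
Combined I = 1.462 + 0.9869 = 2.449 kg·m².
ω_f = L / I = 17.02 / 2.449 = 6.948 rad/s.
KE_i = ½ΣIω² = 475.6 J; KE_f = ½(2.449)(6.948)² = 59.11 J.

ΔKE ≈ -416 J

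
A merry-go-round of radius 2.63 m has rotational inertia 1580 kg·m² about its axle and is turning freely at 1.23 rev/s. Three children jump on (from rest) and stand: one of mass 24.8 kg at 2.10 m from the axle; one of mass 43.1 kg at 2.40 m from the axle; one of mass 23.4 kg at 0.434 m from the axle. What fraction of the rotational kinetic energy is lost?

No external torque acts about the axle; L_before = L_after.
Added inertia Σmr² = (24.8)(2.10)² + (43.1)(2.40)² + (23.4)(0.434)² = 362.0 kg·m²; I_f = 1580 + 362.0 = 1942 kg·m².
ω_f = I_p ω_i / I_f = (1580)(1.23) / 1942 = 1.001 rev/s.
KE_i = ½(1580)(7.728 rad/s)² = 47180 J; KE_f = ½(1942)(6.288)² = 38390 J.
Fraction lost = 0.1864.

fraction ≈ 0.186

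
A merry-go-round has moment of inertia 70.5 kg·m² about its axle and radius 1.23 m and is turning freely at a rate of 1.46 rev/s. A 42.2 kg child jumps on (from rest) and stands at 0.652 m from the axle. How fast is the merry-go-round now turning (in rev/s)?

ω_f ≈ 1.16 rev/s

The added mass arrives with no angular momentum about the axle, and any external torque about the axle is negligible, so the system's angular momentum is conserved.
Added inertia Σmr² = (42.2)(0.652)² = 17.94 kg·m²; I_f = 70.50 + 17.94 = 88.44 kg·m².
ω_f = I_p ω_i / I_f = (70.50)(1.46) / 88.44 = 1.164 rev/s.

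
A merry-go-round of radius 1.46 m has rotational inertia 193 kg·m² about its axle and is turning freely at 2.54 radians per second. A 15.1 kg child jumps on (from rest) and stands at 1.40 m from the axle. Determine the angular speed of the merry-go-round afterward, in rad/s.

No external torque acts about the axle; L_before = L_after.
Added inertia Σmr² = (15.1)(1.40)² = 29.60 kg·m²; I_f = 193.0 + 29.60 = 222.6 kg·m².
ω_f = I_p ω_i / I_f = (193.0)(2.54) / 222.6 = 2.202 rad/s.

ω_f ≈ 2.20 rad/s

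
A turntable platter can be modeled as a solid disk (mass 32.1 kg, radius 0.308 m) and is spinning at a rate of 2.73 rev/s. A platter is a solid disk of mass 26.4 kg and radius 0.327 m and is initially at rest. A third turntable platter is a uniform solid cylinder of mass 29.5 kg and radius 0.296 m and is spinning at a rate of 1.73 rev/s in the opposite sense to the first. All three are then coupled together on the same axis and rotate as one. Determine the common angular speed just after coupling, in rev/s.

|ω_f| ≈ 0.454 rev/s

The coupling torques are internal; angular momentum about the shared axis is conserved.
Moments of inertia: I_A = ½(32.1)(0.308)² = 1.523 kg·m²; I_B = ½(26.4)(0.327)² = 1.411 kg·m²; I_C = ½(29.5)(0.296)² = 1.292 kg·m².
Taking A's sense as positive: L = (1.523)(2.73) − (1.292)(1.73) = 1.921 kg·m²·rev/s.
Combined I = 1.523 + 1.411 + 1.292 = 4.226 kg·m².
ω_f = L / I = 1.921 / 4.226 = 0.4545 rev/s.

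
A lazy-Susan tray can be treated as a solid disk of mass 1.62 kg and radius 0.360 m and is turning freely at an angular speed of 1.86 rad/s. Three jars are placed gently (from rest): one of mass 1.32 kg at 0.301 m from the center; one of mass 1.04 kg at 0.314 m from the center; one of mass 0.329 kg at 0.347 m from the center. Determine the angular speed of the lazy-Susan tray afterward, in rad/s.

No external torque acts about the center; L_before = L_after.
I_p = ½(1.62)(0.360)² = 0.1050 kg·m².
Added inertia Σmr² = (1.32)(0.301)² + (1.04)(0.314)² + (0.329)(0.347)² = 0.2617 kg·m²; I_f = 0.1050 + 0.2617 = 0.3667 kg·m².
ω_f = I_p ω_i / I_f = (0.1050)(1.86) / 0.3667 = 0.5324 rad/s.

ω_f ≈ 0.532 rad/s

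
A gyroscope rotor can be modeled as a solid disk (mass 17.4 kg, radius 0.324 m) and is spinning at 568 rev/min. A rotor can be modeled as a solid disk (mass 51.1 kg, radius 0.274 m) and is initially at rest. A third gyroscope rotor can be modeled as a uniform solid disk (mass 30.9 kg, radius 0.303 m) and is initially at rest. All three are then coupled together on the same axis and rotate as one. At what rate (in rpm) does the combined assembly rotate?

|ω_f| ≈ 122 rpm

The coupling torques are internal; angular momentum about the shared axis is conserved.
Moments of inertia: I_A = ½(17.4)(0.324)² = 0.9133 kg·m²; I_B = ½(51.1)(0.274)² = 1.918 kg·m²; I_C = ½(30.9)(0.303)² = 1.418 kg·m².
Taking A's sense as positive: L = (0.9133)(568) = 518.7 kg·m²·rpm.
Combined I = 0.9133 + 1.918 + 1.418 = 4.250 kg·m².
ω_f = L / I = 518.7 / 4.250 = 122.1 rpm.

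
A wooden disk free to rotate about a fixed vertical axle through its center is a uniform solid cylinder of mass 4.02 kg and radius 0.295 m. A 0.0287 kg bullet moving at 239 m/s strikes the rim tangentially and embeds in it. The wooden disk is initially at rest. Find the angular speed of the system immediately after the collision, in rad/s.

|ω_f| ≈ 11.4 rad/s

About the axle the impulsive forces during the collision are internal, so angular momentum about that axis is conserved.
I_p = ½(4.02)(0.295)² = 0.1749 kg·m². Taking the sense of the bullet's angular momentum as positive, L_{bullet} = m v R = (0.0287)(239)(0.295) = 2.023 kg·m²/s.
L_i = 0 + 2.023 = 2.023 kg·m²/s.
After sticking, I_f = I_p + m R² = 0.1749 + (0.0287)(0.295)² = 0.1774 kg·m².
ω_f = L_i / I_f = 2.023 / 0.1774 = 11.41 rad/s.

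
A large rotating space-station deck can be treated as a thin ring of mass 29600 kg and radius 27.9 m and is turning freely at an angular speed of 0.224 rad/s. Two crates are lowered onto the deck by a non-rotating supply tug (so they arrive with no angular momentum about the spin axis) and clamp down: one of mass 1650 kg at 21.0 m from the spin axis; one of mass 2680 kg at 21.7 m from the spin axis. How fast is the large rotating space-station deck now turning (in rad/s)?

ω_f ≈ 0.206 rad/s

No external torque acts about the spin axis; L_before = L_after.
I_p = (29600)(27.9)² = 2.304e+07 kg·m².
Added inertia Σmr² = (1650)(21.0)² + (2680)(21.7)² = 1.990e+06 kg·m²; I_f = 2.304e+07 + 1.990e+06 = 2.503e+07 kg·m².
ω_f = I_p ω_i / I_f = (2.304e+07)(0.224) / 2.503e+07 = 0.2062 rad/s.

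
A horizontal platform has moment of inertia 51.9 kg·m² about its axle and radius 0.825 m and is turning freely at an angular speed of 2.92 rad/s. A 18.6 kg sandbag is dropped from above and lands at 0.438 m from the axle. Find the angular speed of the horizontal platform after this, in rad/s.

The added mass arrives with no angular momentum about the axle, and any external torque about the axle is negligible, so the system's angular momentum is conserved.
Added inertia Σmr² = (18.6)(0.438)² = 3.568 kg·m²; I_f = 51.90 + 3.568 = 55.47 kg·m².
ω_f = I_p ω_i / I_f = (51.90)(2.92) / 55.47 = 2.732 rad/s.

ω_f ≈ 2.73 rad/s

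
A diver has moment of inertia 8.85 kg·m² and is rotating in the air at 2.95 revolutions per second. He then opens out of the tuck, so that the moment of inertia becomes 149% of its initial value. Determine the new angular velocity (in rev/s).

ω₂ ≈ 1.98 rev/s

With no external torque about the axis, L is conserved: I₁ω₁ = I₂ω₂.
I₂ = 1.49 × 8.85 = 13.19 kg·m².
ω₂ = I₁ω₁ / I₂ = (8.850)(2.95 rev/s) / (13.19) = 1.980 rev/s.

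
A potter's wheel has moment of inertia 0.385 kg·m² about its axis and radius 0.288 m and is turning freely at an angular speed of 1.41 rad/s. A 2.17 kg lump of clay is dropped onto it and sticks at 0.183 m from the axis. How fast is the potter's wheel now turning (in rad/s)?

ω_f ≈ 1.19 rad/s

No external torque acts about the axis; L_before = L_after.
Added inertia Σmr² = (2.17)(0.183)² = 0.07267 kg·m²; I_f = 0.3850 + 0.07267 = 0.4577 kg·m².
ω_f = I_p ω_i / I_f = (0.3850)(1.41) / 0.4577 = 1.186 rad/s.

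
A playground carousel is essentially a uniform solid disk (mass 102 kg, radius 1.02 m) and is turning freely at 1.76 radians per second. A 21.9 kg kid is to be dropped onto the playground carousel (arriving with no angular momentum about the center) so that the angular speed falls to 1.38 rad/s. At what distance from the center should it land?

No external torque acts about the center; L_before = L_after.
I_p = ½(102)(1.02)² = 53.06 kg·m².
I_p ω_i = (I_p + m r²) ω_f ⇒ m r² = I_p(ω_i/ω_f − 1) = 53.06(1.76/1.38 − 1) = 14.61 kg·m².
r = √(14.61/21.9) = 0.8168 m.

r ≈ 0.817 m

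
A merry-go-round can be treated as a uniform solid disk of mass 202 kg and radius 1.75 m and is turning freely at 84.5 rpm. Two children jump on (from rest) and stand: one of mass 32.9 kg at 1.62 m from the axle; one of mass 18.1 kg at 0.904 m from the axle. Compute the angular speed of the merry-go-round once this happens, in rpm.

No external torque acts about the axle; L_before = L_after.
I_p = ½(202)(1.75)² = 309.3 kg·m².
Added inertia Σmr² = (32.9)(1.62)² + (18.1)(0.904)² = 101.1 kg·m²; I_f = 309.3 + 101.1 = 410.4 kg·m².
ω_f = I_p ω_i / I_f = (309.3)(84.5) / 410.4 = 63.68 rpm.

ω_f ≈ 63.7 rpm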